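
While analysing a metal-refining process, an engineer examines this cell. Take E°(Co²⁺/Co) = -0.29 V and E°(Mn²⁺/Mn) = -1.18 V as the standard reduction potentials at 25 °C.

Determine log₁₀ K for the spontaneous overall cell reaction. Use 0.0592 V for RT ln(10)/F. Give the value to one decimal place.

30.1

Cathode: Co²⁺/Co; anode: Mn²⁺/Mn. E°cell = +0.89 V, n = 2.
log K = nE°cell / 0.0592 = (2)(+0.89) / 0.0592 = 30.1.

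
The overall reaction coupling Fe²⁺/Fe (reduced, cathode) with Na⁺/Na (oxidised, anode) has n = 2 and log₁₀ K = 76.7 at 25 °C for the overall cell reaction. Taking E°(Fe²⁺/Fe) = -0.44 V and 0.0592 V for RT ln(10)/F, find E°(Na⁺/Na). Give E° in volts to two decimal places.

-2.71 V

E°cell = (0.0592/n)·log K = (0.0592/2)(76.7) = +2.270 V.
Since Fe²⁺/Fe is the cathode and Na⁺/Na the anode, E°cell = E°(Fe²⁺/Fe) − E°(Na⁺/Na).
So E°(Na⁺/Na) = E°(Fe²⁺/Fe) − E°cell = (-0.44) − (+2.270) = -2.71 V.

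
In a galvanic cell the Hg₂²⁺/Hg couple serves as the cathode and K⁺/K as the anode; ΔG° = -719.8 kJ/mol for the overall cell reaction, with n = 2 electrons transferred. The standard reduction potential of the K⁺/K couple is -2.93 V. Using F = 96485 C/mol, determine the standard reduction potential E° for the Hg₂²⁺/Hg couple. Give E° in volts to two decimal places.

E°cell = −ΔG°/(nF) = −(-719.8×10³)/((2)(96485)) = +3.730 V.
Since Hg₂²⁺/Hg is the cathode and K⁺/K the anode, E°cell = E°(Hg₂²⁺/Hg) − E°(K⁺/K).
So E°(Hg₂²⁺/Hg) = E°cell + E°(K⁺/K) = +3.730 + (-2.93) = +0.80 V.

+0.80 V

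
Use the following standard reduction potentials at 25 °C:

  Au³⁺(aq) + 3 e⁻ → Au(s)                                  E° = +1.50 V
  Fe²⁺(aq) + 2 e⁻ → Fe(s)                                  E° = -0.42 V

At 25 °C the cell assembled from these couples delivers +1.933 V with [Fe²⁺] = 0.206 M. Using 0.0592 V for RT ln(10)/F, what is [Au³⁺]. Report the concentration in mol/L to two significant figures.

0.43 M

Au³⁺/Au is the cathode, Fe²⁺/Fe the anode: E°cell = +1.92 V, n = 6.
Overall reaction: 2 Au³⁺(aq) + 3 Fe(s) → 2 Au(s) + 3 Fe²⁺(aq); Q = [Fe²⁺]^3/[Au³⁺]^2.
From E = E° − (0.0592/n) log Q: log Q = (E° − E)·n/0.0592 = (+1.92 − (+1.933))·6/0.0592 = -1.3176.
So 2·log[Au³⁺] = 3·log(0.206) − log Q = -2.0584 − (-1.3176) = -0.7408; log[Au³⁺] = -0.7408 / 2 = -0.3704; [Au³⁺] = 10^(-0.3704) ≈ 0.43 M.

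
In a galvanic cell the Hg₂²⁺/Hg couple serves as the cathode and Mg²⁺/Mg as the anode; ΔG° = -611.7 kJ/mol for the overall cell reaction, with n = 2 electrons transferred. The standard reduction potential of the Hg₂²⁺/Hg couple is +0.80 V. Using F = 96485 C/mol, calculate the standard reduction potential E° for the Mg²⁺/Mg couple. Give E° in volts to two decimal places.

-2.37 V

E°cell = −ΔG°/(nF) = −(-611.7×10³)/((2)(96485)) = +3.170 V.
Since Hg₂²⁺/Hg is the cathode and Mg²⁺/Mg the anode, E°cell = E°(Hg₂²⁺/Hg) − E°(Mg²⁺/Mg).
So E°(Mg²⁺/Mg) = E°(Hg₂²⁺/Hg) − E°cell = (+0.80) − (+3.170) = -2.37 V.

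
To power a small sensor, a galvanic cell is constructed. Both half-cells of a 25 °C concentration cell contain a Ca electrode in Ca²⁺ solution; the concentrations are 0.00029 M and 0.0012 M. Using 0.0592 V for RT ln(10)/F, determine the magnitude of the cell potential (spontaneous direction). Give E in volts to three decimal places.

For a concentration cell E°cell = 0. The 0.0012 M side is the cathode (reduction is favoured where [Ca²⁺] is higher).
With n = 2, E = −(0.0592/2) log([Ca²⁺]ₐₙ/[Ca²⁺]꜀ₐₜ) = −(0.0592/2) log(0.00029/0.0012) = −(0.0592/2)(-0.617) = +0.018 V.

+0.018 V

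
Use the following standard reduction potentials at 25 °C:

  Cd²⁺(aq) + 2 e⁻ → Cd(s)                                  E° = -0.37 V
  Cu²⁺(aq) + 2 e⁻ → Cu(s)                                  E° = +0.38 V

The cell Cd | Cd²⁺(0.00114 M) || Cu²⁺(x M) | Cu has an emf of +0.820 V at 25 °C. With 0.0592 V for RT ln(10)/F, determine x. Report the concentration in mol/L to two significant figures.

0.26 M

Cu²⁺/Cu is the cathode, Cd²⁺/Cd the anode: E°cell = +0.75 V, n = 2.
Overall reaction: Cu²⁺(aq) + Cd(s) → Cu(s) + Cd²⁺(aq); Q = [Cd²⁺]^1/[Cu²⁺]^1.
From E = E° − (0.0592/n) log Q: log Q = (E° − E)·n/0.0592 = (+0.75 − (+0.820))·2/0.0592 = -2.3649.
So 1·log[Cu²⁺] = 1·log(0.00114) − log Q = -2.9431 − (-2.3649) = -0.5782; [Cu²⁺] = 10^(-0.5782) ≈ 0.26 M.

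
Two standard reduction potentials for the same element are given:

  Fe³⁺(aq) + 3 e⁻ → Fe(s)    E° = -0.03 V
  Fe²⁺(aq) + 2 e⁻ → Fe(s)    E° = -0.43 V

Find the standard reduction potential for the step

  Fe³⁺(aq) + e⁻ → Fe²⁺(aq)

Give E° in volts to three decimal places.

+0.770 V

Sequential free energies add, so n₃E°₃ = n₁E°₁ + n₂E°₂.
With n₃ = 3, and the known step contributing 2×(-0.43) V, the unknown satisfies 1·E° = 3×(-0.03) − 2×(-0.43) = +0.770.
E° = +0.770 / 1 = +0.770 V.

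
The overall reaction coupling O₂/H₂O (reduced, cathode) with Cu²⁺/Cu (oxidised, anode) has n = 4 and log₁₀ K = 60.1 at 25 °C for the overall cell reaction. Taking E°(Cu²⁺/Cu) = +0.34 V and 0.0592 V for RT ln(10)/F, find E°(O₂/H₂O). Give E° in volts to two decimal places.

E°cell = (0.0592/n)·log K = (0.0592/4)(60.1) = +0.889 V.
Since O₂/H₂O is the cathode and Cu²⁺/Cu the anode, E°cell = E°(O₂/H₂O) − E°(Cu²⁺/Cu).
So E°(O₂/H₂O) = E°cell + E°(Cu²⁺/Cu) = +0.889 + (+0.34) = +1.23 V.

+1.23 V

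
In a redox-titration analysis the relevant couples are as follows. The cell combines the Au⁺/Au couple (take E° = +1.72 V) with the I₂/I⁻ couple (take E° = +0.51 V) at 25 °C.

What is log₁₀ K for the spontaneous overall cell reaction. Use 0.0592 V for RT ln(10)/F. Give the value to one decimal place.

Cathode: Au⁺/Au; anode: I₂/I⁻. E°cell = +1.21 V, n = 2.
log K = nE°cell / 0.0592 = (2)(+1.21) / 0.0592 = 40.9.

40.9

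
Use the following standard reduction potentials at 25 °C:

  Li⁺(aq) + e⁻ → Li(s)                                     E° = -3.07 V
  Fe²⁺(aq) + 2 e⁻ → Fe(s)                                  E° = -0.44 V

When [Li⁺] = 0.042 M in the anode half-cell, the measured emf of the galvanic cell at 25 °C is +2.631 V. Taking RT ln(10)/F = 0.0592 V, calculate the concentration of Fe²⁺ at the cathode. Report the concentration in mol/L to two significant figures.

0.0019 M

Fe²⁺/Fe is the cathode, Li⁺/Li the anode: E°cell = +2.63 V, n = 2.
Overall reaction: Fe²⁺(aq) + 2 Li(s) → Fe(s) + 2 Li⁺(aq); Q = [Li⁺]^2/[Fe²⁺]^1.
From E = E° − (0.0592/n) log Q: log Q = (E° − E)·n/0.0592 = (+2.63 − (+2.631))·2/0.0592 = -0.0338.
So 1·log[Fe²⁺] = 2·log(0.042) − log Q = -2.7535 − (-0.0338) = -2.7197; [Fe²⁺] = 10^(-2.7197) ≈ 0.0019 M.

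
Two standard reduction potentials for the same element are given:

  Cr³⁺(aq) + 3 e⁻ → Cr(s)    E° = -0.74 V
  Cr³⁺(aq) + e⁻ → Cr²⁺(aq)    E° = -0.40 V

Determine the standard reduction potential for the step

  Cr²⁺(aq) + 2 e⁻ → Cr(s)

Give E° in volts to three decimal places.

Sequential free energies add, so n₃E°₃ = n₁E°₁ + n₂E°₂.
With n₃ = 3, and the known step contributing 1×(-0.40) V, the unknown satisfies 2·E° = 3×(-0.74) − 1×(-0.40) = -1.820.
E° = -1.820 / 2 = -0.910 V.

-0.910 V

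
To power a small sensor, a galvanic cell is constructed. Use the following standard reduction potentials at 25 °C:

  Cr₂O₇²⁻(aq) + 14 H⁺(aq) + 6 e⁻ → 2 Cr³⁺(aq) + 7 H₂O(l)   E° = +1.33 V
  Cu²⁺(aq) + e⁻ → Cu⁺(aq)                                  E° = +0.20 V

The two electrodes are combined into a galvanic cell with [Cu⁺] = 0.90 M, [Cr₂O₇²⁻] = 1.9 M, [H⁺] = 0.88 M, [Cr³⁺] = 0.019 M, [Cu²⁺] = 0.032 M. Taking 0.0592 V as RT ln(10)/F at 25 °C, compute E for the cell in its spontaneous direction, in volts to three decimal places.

+1.245 V

Cr₂O₇²⁻/Cr³⁺ is the cathode (higher E°), Cu²⁺/Cu⁺ the anode: E°cell = +1.33 − (+0.20) = +1.13 V, n = 6.
Overall: Cr₂O₇²⁻(aq) + 14 H⁺(aq) + 6 Cu⁺(aq) → 2 Cr³⁺(aq) + 7 H₂O(l) + 6 Cu²⁺(aq)
Q = [Cr³⁺]^2·[Cu²⁺]^6 / ([Cr₂O₇²⁻]·[H⁺]^14·[Cu⁺]^6); log Q = -11.639.
E = E° − (0.0592/n) log Q = +1.13 − (0.0592/6)(-11.639) = +1.245 V.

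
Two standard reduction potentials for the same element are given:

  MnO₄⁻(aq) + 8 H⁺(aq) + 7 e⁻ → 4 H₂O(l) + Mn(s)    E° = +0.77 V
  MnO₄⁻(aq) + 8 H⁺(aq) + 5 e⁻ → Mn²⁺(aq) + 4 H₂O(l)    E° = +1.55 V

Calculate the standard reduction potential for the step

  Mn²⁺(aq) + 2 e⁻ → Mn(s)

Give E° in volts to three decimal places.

Sequential free energies add, so n₃E°₃ = n₁E°₁ + n₂E°₂.
With n₃ = 7, and the known step contributing 5×(+1.55) V, the unknown satisfies 2·E° = 7×(+0.77) − 5×(+1.55) = -2.360.
E° = -2.360 / 2 = -1.180 V.

-1.180 V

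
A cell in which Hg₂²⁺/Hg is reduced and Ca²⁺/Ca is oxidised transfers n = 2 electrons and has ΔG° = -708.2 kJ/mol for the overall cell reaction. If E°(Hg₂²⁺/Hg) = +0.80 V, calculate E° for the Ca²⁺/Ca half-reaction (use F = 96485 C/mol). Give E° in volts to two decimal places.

E°cell = −ΔG°/(nF) = −(-708.2×10³)/((2)(96485)) = +3.670 V.
Since Hg₂²⁺/Hg is the cathode and Ca²⁺/Ca the anode, E°cell = E°(Hg₂²⁺/Hg) − E°(Ca²⁺/Ca).
So E°(Ca²⁺/Ca) = E°(Hg₂²⁺/Hg) − E°cell = (+0.80) − (+3.670) = -2.87 V.

-2.87 V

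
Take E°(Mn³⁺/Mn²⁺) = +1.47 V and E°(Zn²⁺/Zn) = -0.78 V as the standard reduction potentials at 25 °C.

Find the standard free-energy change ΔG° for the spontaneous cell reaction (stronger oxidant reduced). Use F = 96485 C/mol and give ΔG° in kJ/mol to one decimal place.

-434.2 kJ/mol

Mn³⁺/Mn²⁺ (E° = +1.47 V) is the cathode; Zn²⁺/Zn (E° = -0.78 V) is the anode, so E°cell = +2.25 V.
Balancing electrons gives n = 2 (lcm of 1 and 2).
ΔG° = −nFE° = −(2)(96485)(+2.25) = -434,182 J = -434.2 kJ/mol.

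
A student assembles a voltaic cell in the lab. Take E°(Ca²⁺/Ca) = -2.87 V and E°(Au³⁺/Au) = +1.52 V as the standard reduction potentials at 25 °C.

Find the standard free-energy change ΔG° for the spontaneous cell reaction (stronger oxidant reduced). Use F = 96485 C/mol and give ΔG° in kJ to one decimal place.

-2541.4 kJ

Au³⁺/Au (E° = +1.52 V) is the cathode; Ca²⁺/Ca (E° = -2.87 V) is the anode, so E°cell = +4.39 V.
Balancing electrons gives n = 6 (lcm of 3 and 2).
ΔG° = −nFE° = −(6)(96485)(+4.39) = -2,541,415 J = -2541.4 kJ.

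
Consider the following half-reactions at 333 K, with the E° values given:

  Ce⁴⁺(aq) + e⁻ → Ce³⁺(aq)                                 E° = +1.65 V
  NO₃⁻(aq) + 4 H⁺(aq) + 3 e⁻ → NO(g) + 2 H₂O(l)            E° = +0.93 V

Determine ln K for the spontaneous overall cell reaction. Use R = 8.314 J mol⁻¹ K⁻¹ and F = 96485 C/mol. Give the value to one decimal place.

Cathode: Ce⁴⁺/Ce³⁺; anode: NO₃⁻/NO. E°cell = (+1.65) − (+0.93) = +0.72 V, with n = 3.
ΔG° = −nFE° = −RT ln K, so ln K = nFE°/(RT) = (3)(96485)(+0.72) / ((8.314)(333)) = 75.276.

75.3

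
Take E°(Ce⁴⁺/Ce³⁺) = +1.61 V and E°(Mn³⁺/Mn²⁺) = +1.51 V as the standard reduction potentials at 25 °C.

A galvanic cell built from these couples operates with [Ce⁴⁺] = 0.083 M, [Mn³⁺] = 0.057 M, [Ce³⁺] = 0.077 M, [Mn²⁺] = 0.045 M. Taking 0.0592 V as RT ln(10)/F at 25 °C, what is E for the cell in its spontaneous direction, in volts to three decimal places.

Ce⁴⁺/Ce³⁺ is the cathode (higher E°), Mn³⁺/Mn²⁺ the anode: E°cell = +1.61 − (+1.51) = +0.10 V, n = 1.
Overall: Ce⁴⁺(aq) + Mn²⁺(aq) → Ce³⁺(aq) + Mn³⁺(aq)
Q = [Ce³⁺]·[Mn³⁺] / ([Ce⁴⁺]·[Mn²⁺]); log Q = 0.070.
E = E° − (0.0592/n) log Q = +0.10 − (0.0592/1)(0.070) = +0.096 V.

+0.096 V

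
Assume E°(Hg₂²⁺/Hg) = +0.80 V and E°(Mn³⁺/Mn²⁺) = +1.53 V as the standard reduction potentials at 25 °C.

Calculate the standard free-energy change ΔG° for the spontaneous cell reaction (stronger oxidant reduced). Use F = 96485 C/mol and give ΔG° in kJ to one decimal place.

-140.9 kJ

Mn³⁺/Mn²⁺ (E° = +1.53 V) is the cathode; Hg₂²⁺/Hg (E° = +0.80 V) is the anode, so E°cell = +0.73 V.
Balancing electrons gives n = 2 (lcm of 1 and 2).
ΔG° = −nFE° = −(2)(96485)(+0.73) = -140,868 J = -140.9 kJ.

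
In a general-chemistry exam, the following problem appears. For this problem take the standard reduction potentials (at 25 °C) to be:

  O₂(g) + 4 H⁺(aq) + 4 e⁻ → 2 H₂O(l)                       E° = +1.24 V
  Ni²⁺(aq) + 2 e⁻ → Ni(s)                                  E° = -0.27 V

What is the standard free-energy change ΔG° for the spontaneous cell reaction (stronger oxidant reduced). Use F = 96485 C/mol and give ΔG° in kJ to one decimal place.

O₂/H₂O (E° = +1.24 V) is the cathode; Ni²⁺/Ni (E° = -0.27 V) is the anode, so E°cell = +1.51 V.
Balancing electrons gives n = 4 (lcm of 4 and 2).
ΔG° = −nFE° = −(4)(96485)(+1.51) = -582,769 J = -582.8 kJ.

-582.8 kJ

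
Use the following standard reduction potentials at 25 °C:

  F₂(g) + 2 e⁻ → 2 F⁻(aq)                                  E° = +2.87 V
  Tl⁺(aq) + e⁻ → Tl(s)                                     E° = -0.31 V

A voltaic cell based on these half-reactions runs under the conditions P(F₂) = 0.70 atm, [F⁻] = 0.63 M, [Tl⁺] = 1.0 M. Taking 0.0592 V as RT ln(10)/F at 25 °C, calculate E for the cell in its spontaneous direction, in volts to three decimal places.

+3.187 V

F₂/F⁻ is the cathode (higher E°), Tl⁺/Tl the anode: E°cell = +2.87 − (-0.31) = +3.18 V, n = 2.
Overall: F₂(g) + 2 Tl(s) → 2 F⁻(aq) + 2 Tl⁺(aq)
Q = [F⁻]^2·[Tl⁺]^2 / (P(F₂)); log Q = -0.246.
E = E° − (0.0592/n) log Q = +3.18 − (0.0592/2)(-0.246) = +3.187 V.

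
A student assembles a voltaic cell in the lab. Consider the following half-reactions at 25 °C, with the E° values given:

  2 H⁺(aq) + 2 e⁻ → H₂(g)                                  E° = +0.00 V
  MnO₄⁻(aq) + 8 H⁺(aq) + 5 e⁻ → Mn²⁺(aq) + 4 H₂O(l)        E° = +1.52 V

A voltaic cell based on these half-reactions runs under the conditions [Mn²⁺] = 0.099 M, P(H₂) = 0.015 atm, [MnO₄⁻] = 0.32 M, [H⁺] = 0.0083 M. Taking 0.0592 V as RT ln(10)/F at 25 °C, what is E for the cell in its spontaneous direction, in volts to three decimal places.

+1.398 V

MnO₄⁻/Mn²⁺ is the cathode (higher E°), H⁺/H₂ the anode: E°cell = +1.52 − (+0.00) = +1.52 V, n = 10.
Overall: 2 MnO₄⁻(aq) + 6 H⁺(aq) + 5 H₂(g) → 2 Mn²⁺(aq) + 8 H₂O(l)
Q = [Mn²⁺]^2 / ([MnO₄⁻]^2·[H⁺]^6·P(H₂)^5); log Q = 20.586.
E = E° − (0.0592/n) log Q = +1.52 − (0.0592/10)(20.586) = +1.398 V.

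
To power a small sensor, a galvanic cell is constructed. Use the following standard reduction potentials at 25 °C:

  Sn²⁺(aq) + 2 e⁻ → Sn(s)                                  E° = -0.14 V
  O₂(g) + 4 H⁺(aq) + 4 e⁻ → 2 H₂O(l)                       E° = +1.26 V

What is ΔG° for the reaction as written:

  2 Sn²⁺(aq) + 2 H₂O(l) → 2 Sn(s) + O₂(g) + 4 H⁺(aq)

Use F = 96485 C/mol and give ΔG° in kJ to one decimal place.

As written, Sn²⁺/Sn is reduced (cathode) and O₂/H₂O is oxidised (anode), so E°cell = (-0.14) − (+1.26) = -1.40 V.
Balancing electrons gives n = 4.
ΔG° = −nFE° = −(4)(96485)(-1.40) = 540,316 J = +540.3 kJ.

+540.3 kJ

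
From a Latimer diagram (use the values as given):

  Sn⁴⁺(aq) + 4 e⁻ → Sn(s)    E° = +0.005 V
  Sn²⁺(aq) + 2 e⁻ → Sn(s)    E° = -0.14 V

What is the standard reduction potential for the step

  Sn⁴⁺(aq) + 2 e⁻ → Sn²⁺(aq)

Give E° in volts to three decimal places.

+0.150 V

Sequential free energies add, so n₃E°₃ = n₁E°₁ + n₂E°₂.
With n₃ = 4, and the known step contributing 2×(-0.14) V, the unknown satisfies 2·E° = 4×(+0.005) − 2×(-0.14) = +0.300.
E° = +0.300 / 2 = +0.150 V.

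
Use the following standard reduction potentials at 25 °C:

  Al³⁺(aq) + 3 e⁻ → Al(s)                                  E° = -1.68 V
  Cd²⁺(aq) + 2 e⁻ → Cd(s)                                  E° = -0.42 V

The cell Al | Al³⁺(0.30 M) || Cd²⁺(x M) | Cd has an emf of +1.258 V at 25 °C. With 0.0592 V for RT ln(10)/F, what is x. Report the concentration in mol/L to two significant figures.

0.38 M

Cd²⁺/Cd is the cathode, Al³⁺/Al the anode: E°cell = +1.26 V, n = 6.
Overall reaction: 3 Cd²⁺(aq) + 2 Al(s) → 3 Cd(s) + 2 Al³⁺(aq); Q = [Al³⁺]^2/[Cd²⁺]^3.
From E = E° − (0.0592/n) log Q: log Q = (E° − E)·n/0.0592 = (+1.26 − (+1.258))·6/0.0592 = 0.2027.
So 3·log[Cd²⁺] = 2·log(0.3) − log Q = -1.0458 − (0.2027) = -1.2485; log[Cd²⁺] = -1.2485 / 3 = -0.4162; [Cd²⁺] = 10^(-0.4162) ≈ 0.38 M.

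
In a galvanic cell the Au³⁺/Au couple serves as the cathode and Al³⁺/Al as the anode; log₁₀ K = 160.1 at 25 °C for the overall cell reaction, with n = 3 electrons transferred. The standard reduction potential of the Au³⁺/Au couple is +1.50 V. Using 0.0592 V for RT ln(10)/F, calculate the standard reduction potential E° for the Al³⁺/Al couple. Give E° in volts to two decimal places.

-1.66 V

E°cell = (0.0592/n)·log K = (0.0592/3)(160.1) = +3.159 V.
Since Au³⁺/Au is the cathode and Al³⁺/Al the anode, E°cell = E°(Au³⁺/Au) − E°(Al³⁺/Al).
So E°(Al³⁺/Al) = E°(Au³⁺/Au) − E°cell = (+1.50) − (+3.159) = -1.66 V.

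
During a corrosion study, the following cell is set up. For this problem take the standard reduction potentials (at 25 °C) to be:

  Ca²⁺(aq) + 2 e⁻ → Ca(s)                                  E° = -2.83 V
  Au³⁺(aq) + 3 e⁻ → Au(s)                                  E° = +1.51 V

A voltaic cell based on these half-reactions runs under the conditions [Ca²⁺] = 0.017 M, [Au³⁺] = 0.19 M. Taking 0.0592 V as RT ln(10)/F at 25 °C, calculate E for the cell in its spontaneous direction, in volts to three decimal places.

Au³⁺/Au is the cathode (higher E°), Ca²⁺/Ca the anode: E°cell = +1.51 − (-2.83) = +4.34 V, n = 6.
Overall: 2 Au³⁺(aq) + 3 Ca(s) → 2 Au(s) + 3 Ca²⁺(aq)
Q = [Ca²⁺]^3 / ([Au³⁺]^2); log Q = -3.866.
E = E° − (0.0592/n) log Q = +4.34 − (0.0592/6)(-3.866) = +4.378 V.

+4.378 V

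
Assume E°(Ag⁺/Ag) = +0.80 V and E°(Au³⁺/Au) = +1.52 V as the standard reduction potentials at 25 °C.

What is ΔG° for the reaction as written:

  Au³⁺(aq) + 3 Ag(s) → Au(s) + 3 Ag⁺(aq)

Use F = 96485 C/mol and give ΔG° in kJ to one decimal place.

As written, Au³⁺/Au is reduced (cathode) and Ag⁺/Ag is oxidised (anode), so E°cell = (+1.52) − (+0.80) = +0.72 V.
Balancing electrons gives n = 3.
ΔG° = −nFE° = −(3)(96485)(+0.72) = -208,408 J = -208.4 kJ.

-208.4 kJ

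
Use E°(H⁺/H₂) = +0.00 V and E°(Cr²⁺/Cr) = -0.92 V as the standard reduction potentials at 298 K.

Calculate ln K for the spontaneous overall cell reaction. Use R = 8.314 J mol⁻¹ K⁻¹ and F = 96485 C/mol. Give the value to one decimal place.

Cathode: H⁺/H₂; anode: Cr²⁺/Cr. E°cell = (+0.00) − (-0.92) = +0.92 V, with n = 2.
ΔG° = −nFE° = −RT ln K, so ln K = nFE°/(RT) = (2)(96485)(+0.92) / ((8.314)(298)) = 71.656.

71.7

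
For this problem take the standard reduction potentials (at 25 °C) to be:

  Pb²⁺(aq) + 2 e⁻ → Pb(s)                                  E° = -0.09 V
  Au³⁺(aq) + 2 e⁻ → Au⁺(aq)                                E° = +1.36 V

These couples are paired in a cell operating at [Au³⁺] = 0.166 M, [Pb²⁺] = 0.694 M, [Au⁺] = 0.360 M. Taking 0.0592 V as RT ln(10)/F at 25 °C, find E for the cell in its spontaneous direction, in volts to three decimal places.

Au³⁺/Au⁺ is the cathode (higher E°), Pb²⁺/Pb the anode: E°cell = +1.36 − (-0.09) = +1.45 V, n = 2.
Overall: Au³⁺(aq) + Pb(s) → Au⁺(aq) + Pb²⁺(aq)
Q = [Au⁺]·[Pb²⁺] / ([Au³⁺]); log Q = 0.178.
E = E° − (0.0592/n) log Q = +1.45 − (0.0592/2)(0.178) = +1.445 V.

+1.445 V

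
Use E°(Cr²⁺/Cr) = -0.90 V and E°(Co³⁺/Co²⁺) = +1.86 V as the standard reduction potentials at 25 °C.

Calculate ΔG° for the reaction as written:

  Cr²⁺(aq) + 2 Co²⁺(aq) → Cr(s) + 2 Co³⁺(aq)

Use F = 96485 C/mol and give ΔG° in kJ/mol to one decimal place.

As written, Cr²⁺/Cr is reduced (cathode) and Co³⁺/Co²⁺ is oxidised (anode), so E°cell = (-0.90) − (+1.86) = -2.76 V.
Balancing electrons gives n = 2.
ΔG° = −nFE° = −(2)(96485)(-2.76) = 532,597 J = +532.6 kJ/mol.

+532.6 kJ/mol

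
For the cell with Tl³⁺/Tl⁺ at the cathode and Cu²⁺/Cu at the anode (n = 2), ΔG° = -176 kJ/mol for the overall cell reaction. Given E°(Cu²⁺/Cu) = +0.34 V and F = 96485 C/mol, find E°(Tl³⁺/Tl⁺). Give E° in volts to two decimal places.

E°cell = −ΔG°/(nF) = −(-176×10³)/((2)(96485)) = +0.912 V.
Since Tl³⁺/Tl⁺ is the cathode and Cu²⁺/Cu the anode, E°cell = E°(Tl³⁺/Tl⁺) − E°(Cu²⁺/Cu).
So E°(Tl³⁺/Tl⁺) = E°cell + E°(Cu²⁺/Cu) = +0.912 + (+0.34) = +1.25 V.

+1.25 V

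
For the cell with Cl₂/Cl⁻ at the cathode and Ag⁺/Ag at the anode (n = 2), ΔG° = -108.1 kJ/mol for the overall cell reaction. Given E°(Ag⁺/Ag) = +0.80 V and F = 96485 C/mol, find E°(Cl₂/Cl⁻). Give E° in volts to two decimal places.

E°cell = −ΔG°/(nF) = −(-108.1×10³)/((2)(96485)) = +0.560 V.
Since Cl₂/Cl⁻ is the cathode and Ag⁺/Ag the anode, E°cell = E°(Cl₂/Cl⁻) − E°(Ag⁺/Ag).
So E°(Cl₂/Cl⁻) = E°cell + E°(Ag⁺/Ag) = +0.560 + (+0.80) = +1.36 V.

+1.36 V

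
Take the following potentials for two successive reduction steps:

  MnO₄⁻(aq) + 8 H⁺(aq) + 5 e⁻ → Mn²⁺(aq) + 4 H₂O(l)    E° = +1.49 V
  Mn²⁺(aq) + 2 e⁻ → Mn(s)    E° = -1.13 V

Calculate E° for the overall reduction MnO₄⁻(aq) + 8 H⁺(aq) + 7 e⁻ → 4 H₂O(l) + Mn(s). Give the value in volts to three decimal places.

+0.741 V

Standard free energies of sequential steps add: ΔG°₃ = ΔG°₁ + ΔG°₂, so n₃E°₃ = n₁E°₁ + n₂E°₂.
E°₃ = (5×+1.49 + 2×-1.13) / 7 = (+5.190) / 7 = +0.741 V.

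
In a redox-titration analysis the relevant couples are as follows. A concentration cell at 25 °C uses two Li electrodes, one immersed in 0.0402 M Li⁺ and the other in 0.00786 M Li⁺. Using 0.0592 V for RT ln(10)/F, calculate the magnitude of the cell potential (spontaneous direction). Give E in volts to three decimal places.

For a concentration cell E°cell = 0. The 0.0402 M side is the cathode (reduction is favoured where [Li⁺] is higher).
With n = 1, E = −(0.0592/1) log([Li⁺]ₐₙ/[Li⁺]꜀ₐₜ) = −(0.0592/1) log(0.00786/0.0402) = −(0.0592/1)(-0.709) = +0.042 V.

+0.042 V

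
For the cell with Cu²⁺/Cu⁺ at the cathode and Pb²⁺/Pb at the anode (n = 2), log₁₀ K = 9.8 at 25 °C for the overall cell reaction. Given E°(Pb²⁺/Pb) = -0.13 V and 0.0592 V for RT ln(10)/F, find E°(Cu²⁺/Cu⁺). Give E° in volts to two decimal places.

E°cell = (0.0592/n)·log K = (0.0592/2)(9.8) = +0.290 V.
Since Cu²⁺/Cu⁺ is the cathode and Pb²⁺/Pb the anode, E°cell = E°(Cu²⁺/Cu⁺) − E°(Pb²⁺/Pb).
So E°(Cu²⁺/Cu⁺) = E°cell + E°(Pb²⁺/Pb) = +0.290 + (-0.13) = +0.16 V.

+0.16 V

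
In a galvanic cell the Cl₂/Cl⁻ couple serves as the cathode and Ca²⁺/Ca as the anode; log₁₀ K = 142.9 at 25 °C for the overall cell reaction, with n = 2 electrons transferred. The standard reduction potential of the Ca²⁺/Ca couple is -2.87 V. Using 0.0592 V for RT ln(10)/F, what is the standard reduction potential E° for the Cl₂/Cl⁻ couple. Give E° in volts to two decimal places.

E°cell = (0.0592/n)·log K = (0.0592/2)(142.9) = +4.230 V.
Since Cl₂/Cl⁻ is the cathode and Ca²⁺/Ca the anode, E°cell = E°(Cl₂/Cl⁻) − E°(Ca²⁺/Ca).
So E°(Cl₂/Cl⁻) = E°cell + E°(Ca²⁺/Ca) = +4.230 + (-2.87) = +1.36 V.

+1.36 V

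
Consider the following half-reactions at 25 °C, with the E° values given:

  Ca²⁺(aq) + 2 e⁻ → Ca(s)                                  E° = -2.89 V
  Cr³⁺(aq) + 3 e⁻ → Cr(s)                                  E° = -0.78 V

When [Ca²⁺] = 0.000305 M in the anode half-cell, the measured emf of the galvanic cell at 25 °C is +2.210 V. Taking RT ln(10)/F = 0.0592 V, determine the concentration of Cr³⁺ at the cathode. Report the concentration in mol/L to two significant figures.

0.62 M

Cr³⁺/Cr is the cathode, Ca²⁺/Ca the anode: E°cell = +2.11 V, n = 6.
Overall reaction: 2 Cr³⁺(aq) + 3 Ca(s) → 2 Cr(s) + 3 Ca²⁺(aq); Q = [Ca²⁺]^3/[Cr³⁺]^2.
From E = E° − (0.0592/n) log Q: log Q = (E° − E)·n/0.0592 = (+2.11 − (+2.210))·6/0.0592 = -10.1351.
So 2·log[Cr³⁺] = 3·log(0.000305) − log Q = -10.5471 − (-10.1351) = -0.4120; log[Cr³⁺] = -0.4120 / 2 = -0.2060; [Cr³⁺] = 10^(-0.2060) ≈ 0.62 M.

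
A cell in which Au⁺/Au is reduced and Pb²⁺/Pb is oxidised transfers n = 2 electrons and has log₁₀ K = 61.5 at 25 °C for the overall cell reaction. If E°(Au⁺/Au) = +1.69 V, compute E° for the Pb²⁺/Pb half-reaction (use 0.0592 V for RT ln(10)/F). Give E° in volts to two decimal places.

E°cell = (0.0592/n)·log K = (0.0592/2)(61.5) = +1.820 V.
Since Au⁺/Au is the cathode and Pb²⁺/Pb the anode, E°cell = E°(Au⁺/Au) − E°(Pb²⁺/Pb).
So E°(Pb²⁺/Pb) = E°(Au⁺/Au) − E°cell = (+1.69) − (+1.820) = -0.13 V.

-0.13 V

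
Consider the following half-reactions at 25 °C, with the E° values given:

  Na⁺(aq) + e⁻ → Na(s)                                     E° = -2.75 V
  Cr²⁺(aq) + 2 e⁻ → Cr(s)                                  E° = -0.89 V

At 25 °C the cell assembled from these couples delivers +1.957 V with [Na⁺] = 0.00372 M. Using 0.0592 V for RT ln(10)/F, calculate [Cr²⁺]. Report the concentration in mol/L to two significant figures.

0.026 M

Cr²⁺/Cr is the cathode, Na⁺/Na the anode: E°cell = +1.86 V, n = 2.
Overall reaction: Cr²⁺(aq) + 2 Na(s) → Cr(s) + 2 Na⁺(aq); Q = [Na⁺]^2/[Cr²⁺]^1.
From E = E° − (0.0592/n) log Q: log Q = (E° − E)·n/0.0592 = (+1.86 − (+1.957))·2/0.0592 = -3.2770.
So 1·log[Cr²⁺] = 2·log(0.00372) − log Q = -4.8589 − (-3.2770) = -1.5819; [Cr²⁺] = 10^(-1.5819) ≈ 0.026 M.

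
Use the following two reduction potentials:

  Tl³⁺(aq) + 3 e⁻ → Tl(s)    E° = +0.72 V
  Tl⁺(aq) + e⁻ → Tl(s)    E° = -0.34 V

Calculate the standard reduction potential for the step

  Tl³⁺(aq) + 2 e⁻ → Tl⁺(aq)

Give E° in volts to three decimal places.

Sequential free energies add, so n₃E°₃ = n₁E°₁ + n₂E°₂.
With n₃ = 3, and the known step contributing 1×(-0.34) V, the unknown satisfies 2·E° = 3×(+0.72) − 1×(-0.34) = +2.500.
E° = +2.500 / 2 = +1.250 V.

+1.250 V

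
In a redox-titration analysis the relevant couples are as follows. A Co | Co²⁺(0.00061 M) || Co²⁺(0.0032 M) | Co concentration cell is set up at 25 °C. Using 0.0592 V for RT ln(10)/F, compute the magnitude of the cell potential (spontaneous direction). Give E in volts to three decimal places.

+0.021 V

For a concentration cell E°cell = 0. The 0.0032 M side is the cathode (reduction is favoured where [Co²⁺] is higher).
With n = 2, E = −(0.0592/2) log([Co²⁺]ₐₙ/[Co²⁺]꜀ₐₜ) = −(0.0592/2) log(0.00061/0.0032) = −(0.0592/2)(-0.720) = +0.021 V.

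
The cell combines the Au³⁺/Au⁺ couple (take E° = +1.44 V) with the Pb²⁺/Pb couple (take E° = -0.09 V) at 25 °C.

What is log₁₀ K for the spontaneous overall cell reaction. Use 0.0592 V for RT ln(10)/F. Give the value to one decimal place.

51.7

Cathode: Au³⁺/Au⁺; anode: Pb²⁺/Pb. E°cell = +1.53 V, n = 2.
log K = nE°cell / 0.0592 = (2)(+1.53) / 0.0592 = 51.7.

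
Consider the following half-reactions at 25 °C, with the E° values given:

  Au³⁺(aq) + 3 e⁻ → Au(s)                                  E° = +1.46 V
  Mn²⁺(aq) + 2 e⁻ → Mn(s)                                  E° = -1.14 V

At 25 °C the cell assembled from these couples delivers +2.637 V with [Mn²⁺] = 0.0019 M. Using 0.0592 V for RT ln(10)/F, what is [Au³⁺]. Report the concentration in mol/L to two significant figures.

Au³⁺/Au is the cathode, Mn²⁺/Mn the anode: E°cell = +2.60 V, n = 6.
Overall reaction: 2 Au³⁺(aq) + 3 Mn(s) → 2 Au(s) + 3 Mn²⁺(aq); Q = [Mn²⁺]^3/[Au³⁺]^2.
From E = E° − (0.0592/n) log Q: log Q = (E° − E)·n/0.0592 = (+2.60 − (+2.637))·6/0.0592 = -3.7500.
So 2·log[Au³⁺] = 3·log(0.0019) − log Q = -8.1637 − (-3.7500) = -4.4137; log[Au³⁺] = -4.4137 / 2 = -2.2069; [Au³⁺] = 10^(-2.2069) ≈ 0.0062 M.

0.0062 M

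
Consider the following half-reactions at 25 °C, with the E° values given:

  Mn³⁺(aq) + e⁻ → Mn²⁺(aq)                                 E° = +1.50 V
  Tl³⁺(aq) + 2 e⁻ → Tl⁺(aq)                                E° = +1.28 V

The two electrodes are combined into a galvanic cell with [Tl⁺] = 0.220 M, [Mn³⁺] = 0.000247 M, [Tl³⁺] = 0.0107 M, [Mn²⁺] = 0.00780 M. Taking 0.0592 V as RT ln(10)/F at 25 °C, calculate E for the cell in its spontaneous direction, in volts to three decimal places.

+0.170 V

Mn³⁺/Mn²⁺ is the cathode (higher E°), Tl³⁺/Tl⁺ the anode: E°cell = +1.50 − (+1.28) = +0.22 V, n = 2.
Overall: 2 Mn³⁺(aq) + Tl⁺(aq) → 2 Mn²⁺(aq) + Tl³⁺(aq)
Q = [Mn²⁺]^2·[Tl³⁺] / ([Mn³⁺]^2·[Tl⁺]); log Q = 1.686.
E = E° − (0.0592/n) log Q = +0.22 − (0.0592/2)(1.686) = +0.170 V.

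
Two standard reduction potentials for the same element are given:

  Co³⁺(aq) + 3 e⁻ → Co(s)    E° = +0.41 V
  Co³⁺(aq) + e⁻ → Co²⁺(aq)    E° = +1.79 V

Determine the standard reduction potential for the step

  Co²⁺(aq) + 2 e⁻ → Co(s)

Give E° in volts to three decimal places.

-0.280 V

Sequential free energies add, so n₃E°₃ = n₁E°₁ + n₂E°₂.
With n₃ = 3, and the known step contributing 1×(+1.79) V, the unknown satisfies 2·E° = 3×(+0.41) − 1×(+1.79) = -0.560.
E° = -0.560 / 2 = -0.280 V.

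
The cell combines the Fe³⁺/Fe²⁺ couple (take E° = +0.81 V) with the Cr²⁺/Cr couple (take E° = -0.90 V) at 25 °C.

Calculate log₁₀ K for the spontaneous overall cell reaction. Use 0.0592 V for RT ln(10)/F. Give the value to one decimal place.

Cathode: Fe³⁺/Fe²⁺; anode: Cr²⁺/Cr. E°cell = +1.71 V, n = 2.
log K = nE°cell / 0.0592 = (2)(+1.71) / 0.0592 = 57.8.

57.8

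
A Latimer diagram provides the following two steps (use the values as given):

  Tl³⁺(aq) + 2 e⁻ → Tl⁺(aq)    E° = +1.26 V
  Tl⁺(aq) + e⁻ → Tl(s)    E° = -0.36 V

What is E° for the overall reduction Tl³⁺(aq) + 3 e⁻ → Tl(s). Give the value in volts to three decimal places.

+0.720 V

Since ΔG° = −nFE° is additive over sequential reductions, n₃E°₃ = n₁E°₁ + n₂E°₂.
E°₃ = (2×+1.26 + 1×-0.36) / 3 = (+2.160) / 3 = +0.720 V.
E° values themselves are not directly additive — weighting by electron count is essential.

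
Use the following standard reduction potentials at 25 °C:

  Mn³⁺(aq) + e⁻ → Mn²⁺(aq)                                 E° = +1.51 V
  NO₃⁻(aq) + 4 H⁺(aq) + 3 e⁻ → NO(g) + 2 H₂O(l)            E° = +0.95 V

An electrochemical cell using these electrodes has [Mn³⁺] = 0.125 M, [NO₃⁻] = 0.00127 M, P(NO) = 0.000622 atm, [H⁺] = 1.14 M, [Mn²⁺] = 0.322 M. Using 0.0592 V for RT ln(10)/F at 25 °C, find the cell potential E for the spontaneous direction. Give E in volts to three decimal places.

Mn³⁺/Mn²⁺ is the cathode (higher E°), NO₃⁻/NO the anode: E°cell = +1.51 − (+0.95) = +0.56 V, n = 3.
Overall: 3 Mn³⁺(aq) + NO(g) + 2 H₂O(l) → 3 Mn²⁺(aq) + NO₃⁻(aq) + 4 H⁺(aq)
Q = [Mn²⁺]^3·[NO₃⁻]·[H⁺]^4 / ([Mn³⁺]^3·P(NO)); log Q = 1.770.
E = E° − (0.0592/n) log Q = +0.56 − (0.0592/3)(1.770) = +0.525 V.

+0.525 V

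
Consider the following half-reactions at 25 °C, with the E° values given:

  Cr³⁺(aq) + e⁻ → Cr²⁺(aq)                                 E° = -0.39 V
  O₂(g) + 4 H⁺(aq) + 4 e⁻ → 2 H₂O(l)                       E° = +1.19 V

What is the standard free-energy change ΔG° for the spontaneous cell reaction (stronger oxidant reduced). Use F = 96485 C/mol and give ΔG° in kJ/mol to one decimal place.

O₂/H₂O (E° = +1.19 V) is the cathode; Cr³⁺/Cr²⁺ (E° = -0.39 V) is the anode, so E°cell = +1.58 V.
Balancing electrons gives n = 4 (lcm of 4 and 1).
ΔG° = −nFE° = −(4)(96485)(+1.58) = -609,785 J = -609.8 kJ/mol.

-609.8 kJ/mol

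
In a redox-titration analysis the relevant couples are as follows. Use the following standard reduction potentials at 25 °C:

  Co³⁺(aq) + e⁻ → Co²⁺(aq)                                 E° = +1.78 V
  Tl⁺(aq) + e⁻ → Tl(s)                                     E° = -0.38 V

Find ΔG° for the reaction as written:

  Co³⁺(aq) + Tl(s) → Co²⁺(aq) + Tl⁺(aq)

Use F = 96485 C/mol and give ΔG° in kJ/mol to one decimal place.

-208.4 kJ/mol

As written, Co³⁺/Co²⁺ is reduced (cathode) and Tl⁺/Tl is oxidised (anode), so E°cell = (+1.78) − (-0.38) = +2.16 V.
Balancing electrons gives n = 1.
ΔG° = −nFE° = −(1)(96485)(+2.16) = -208,408 J = -208.4 kJ/mol.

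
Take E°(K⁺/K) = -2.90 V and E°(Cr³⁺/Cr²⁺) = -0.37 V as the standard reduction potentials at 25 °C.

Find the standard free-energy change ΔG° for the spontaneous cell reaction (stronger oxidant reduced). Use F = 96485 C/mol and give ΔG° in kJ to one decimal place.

-244.1 kJ

Cr³⁺/Cr²⁺ (E° = -0.37 V) is the cathode; K⁺/K (E° = -2.90 V) is the anode, so E°cell = +2.53 V.
Balancing electrons gives n = 1 (lcm of 1 and 1).
ΔG° = −nFE° = −(1)(96485)(+2.53) = -244,107 J = -244.1 kJ.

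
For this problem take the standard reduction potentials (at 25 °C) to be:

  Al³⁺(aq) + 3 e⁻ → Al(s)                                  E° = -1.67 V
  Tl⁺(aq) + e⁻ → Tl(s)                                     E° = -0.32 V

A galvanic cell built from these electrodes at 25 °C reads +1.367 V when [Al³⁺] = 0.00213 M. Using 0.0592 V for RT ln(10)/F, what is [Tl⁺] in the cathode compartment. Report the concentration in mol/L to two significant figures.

0.25 M

Tl⁺/Tl is the cathode, Al³⁺/Al the anode: E°cell = +1.35 V, n = 3.
Overall reaction: 3 Tl⁺(aq) + Al(s) → 3 Tl(s) + Al³⁺(aq); Q = [Al³⁺]^1/[Tl⁺]^3.
From E = E° − (0.0592/n) log Q: log Q = (E° − E)·n/0.0592 = (+1.35 − (+1.367))·3/0.0592 = -0.8615.
So 3·log[Tl⁺] = 1·log(0.00213) − log Q = -2.6716 − (-0.8615) = -1.8101; log[Tl⁺] = -1.8101 / 3 = -0.6034; [Tl⁺] = 10^(-0.6034) ≈ 0.25 M.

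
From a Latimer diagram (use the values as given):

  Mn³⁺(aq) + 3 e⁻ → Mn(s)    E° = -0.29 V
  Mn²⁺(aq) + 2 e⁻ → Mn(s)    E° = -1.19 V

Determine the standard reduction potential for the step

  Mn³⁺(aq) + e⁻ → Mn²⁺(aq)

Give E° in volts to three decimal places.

+1.510 V

Sequential free energies add, so n₃E°₃ = n₁E°₁ + n₂E°₂.
With n₃ = 3, and the known step contributing 2×(-1.19) V, the unknown satisfies 1·E° = 3×(-0.29) − 2×(-1.19) = +1.510.
E° = +1.510 / 1 = +1.510 V.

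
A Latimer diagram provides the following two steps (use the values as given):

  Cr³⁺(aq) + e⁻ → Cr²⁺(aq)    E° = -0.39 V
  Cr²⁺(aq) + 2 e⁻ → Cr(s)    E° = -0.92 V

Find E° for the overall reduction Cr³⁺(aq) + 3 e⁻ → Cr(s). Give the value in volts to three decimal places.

-0.743 V

Since ΔG° = −nFE° is additive over sequential reductions, n₃E°₃ = n₁E°₁ + n₂E°₂.
E°₃ = (1×-0.39 + 2×-0.92) / 3 = (-2.230) / 3 = -0.743 V.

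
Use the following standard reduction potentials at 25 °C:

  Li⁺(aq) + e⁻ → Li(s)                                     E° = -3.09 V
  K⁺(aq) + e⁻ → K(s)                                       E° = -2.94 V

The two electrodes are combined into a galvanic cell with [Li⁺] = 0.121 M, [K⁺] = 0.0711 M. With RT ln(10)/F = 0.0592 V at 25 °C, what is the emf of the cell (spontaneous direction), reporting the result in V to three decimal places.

+0.136 V

K⁺/K is the cathode (higher E°), Li⁺/Li the anode: E°cell = -2.94 − (-3.09) = +0.15 V, n = 1.
Overall: K⁺(aq) + Li(s) → K(s) + Li⁺(aq)
Q = [Li⁺] / ([K⁺]); log Q = 0.231.
E = E° − (0.0592/n) log Q = +0.15 − (0.0592/1)(0.231) = +0.136 V.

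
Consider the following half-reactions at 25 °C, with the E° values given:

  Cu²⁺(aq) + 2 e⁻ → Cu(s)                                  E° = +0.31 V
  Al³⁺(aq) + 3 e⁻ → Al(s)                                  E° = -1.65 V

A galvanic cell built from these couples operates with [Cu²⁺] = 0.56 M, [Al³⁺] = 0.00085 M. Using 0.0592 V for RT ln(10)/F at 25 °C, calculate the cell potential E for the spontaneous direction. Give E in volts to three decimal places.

+2.013 V

Cu²⁺/Cu is the cathode (higher E°), Al³⁺/Al the anode: E°cell = +0.31 − (-1.65) = +1.96 V, n = 6.
Overall: 3 Cu²⁺(aq) + 2 Al(s) → 3 Cu(s) + 2 Al³⁺(aq)
Q = [Al³⁺]^2 / ([Cu²⁺]^3); log Q = -5.386.
E = E° − (0.0592/n) log Q = +1.96 − (0.0592/6)(-5.386) = +2.013 V.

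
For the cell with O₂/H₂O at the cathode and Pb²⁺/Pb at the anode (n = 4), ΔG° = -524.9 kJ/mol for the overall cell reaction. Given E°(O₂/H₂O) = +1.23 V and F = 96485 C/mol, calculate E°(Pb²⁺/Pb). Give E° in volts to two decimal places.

E°cell = −ΔG°/(nF) = −(-524.9×10³)/((4)(96485)) = +1.360 V.
Since O₂/H₂O is the cathode and Pb²⁺/Pb the anode, E°cell = E°(O₂/H₂O) − E°(Pb²⁺/Pb).
So E°(Pb²⁺/Pb) = E°(O₂/H₂O) − E°cell = (+1.23) − (+1.360) = -0.13 V.

-0.13 V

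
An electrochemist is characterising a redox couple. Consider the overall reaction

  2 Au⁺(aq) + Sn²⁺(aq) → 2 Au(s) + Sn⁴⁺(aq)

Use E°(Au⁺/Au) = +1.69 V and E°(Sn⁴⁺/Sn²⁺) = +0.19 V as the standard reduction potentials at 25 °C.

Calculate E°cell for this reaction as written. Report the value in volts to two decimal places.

The Au⁺/Au couple has the higher reduction potential, so it is the cathode; Sn⁴⁺/Sn²⁺ is oxidised at the anode.
E°cell = E°(cathode) − E°(anode) = (+1.69) − (+0.19) = +1.50 V.

+1.50 V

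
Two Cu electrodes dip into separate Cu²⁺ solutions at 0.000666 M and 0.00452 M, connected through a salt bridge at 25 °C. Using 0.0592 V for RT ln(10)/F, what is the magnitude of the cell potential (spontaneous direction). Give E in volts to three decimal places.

+0.025 V

For a concentration cell E°cell = 0. The 0.00452 M side is the cathode (reduction is favoured where [Cu²⁺] is higher).
With n = 2, E = −(0.0592/2) log([Cu²⁺]ₐₙ/[Cu²⁺]꜀ₐₜ) = −(0.0592/2) log(0.000666/0.00452) = −(0.0592/2)(-0.832) = +0.025 V.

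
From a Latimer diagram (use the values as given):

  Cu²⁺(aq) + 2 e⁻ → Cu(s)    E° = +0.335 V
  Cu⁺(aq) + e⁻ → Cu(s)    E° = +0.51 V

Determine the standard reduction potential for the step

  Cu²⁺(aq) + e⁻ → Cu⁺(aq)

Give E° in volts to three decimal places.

Sequential free energies add, so n₃E°₃ = n₁E°₁ + n₂E°₂.
With n₃ = 2, and the known step contributing 1×(+0.51) V, the unknown satisfies 1·E° = 2×(+0.335) − 1×(+0.51) = +0.160.
E° = +0.160 / 1 = +0.160 V.

+0.160 V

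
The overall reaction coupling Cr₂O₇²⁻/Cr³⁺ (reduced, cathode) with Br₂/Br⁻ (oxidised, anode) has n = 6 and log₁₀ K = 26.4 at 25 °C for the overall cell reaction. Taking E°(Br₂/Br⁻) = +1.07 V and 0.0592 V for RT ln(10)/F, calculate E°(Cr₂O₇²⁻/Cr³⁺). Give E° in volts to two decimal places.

+1.33 V

E°cell = (0.0592/n)·log K = (0.0592/6)(26.4) = +0.260 V.
Since Cr₂O₇²⁻/Cr³⁺ is the cathode and Br₂/Br⁻ the anode, E°cell = E°(Cr₂O₇²⁻/Cr³⁺) − E°(Br₂/Br⁻).
So E°(Cr₂O₇²⁻/Cr³⁺) = E°cell + E°(Br₂/Br⁻) = +0.260 + (+1.07) = +1.33 V.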